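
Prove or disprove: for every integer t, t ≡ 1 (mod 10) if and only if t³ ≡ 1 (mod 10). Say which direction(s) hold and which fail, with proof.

Both directions hold.

(⟹) Suppose t ≡ 1 (mod 10). Write t = 10j + 1. Then (10j + 1)³ = 1000j³ + 300j² + 30j + 1 = 10(100j³ + 30j² + 3j) + 1, so t³ ≡ 1 (mod 10).

(⟸) Conversely, suppose t³ ≡ 1 (mod 10). The only residue r in {0, …, 9} with r³ ≡ 1 (mod 10) is r = 1, so t ≡ 1 (mod 10).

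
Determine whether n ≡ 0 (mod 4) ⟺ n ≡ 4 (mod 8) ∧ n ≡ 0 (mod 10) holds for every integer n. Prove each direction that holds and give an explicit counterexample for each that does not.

Not equivalent: only (⇐) holds.

(⇒) This fails: n = 0 gives 0 ≡ 0 (mod 4) but 0 ≡ 0 (mod 8), so the conjunction on the right does not hold.

(⇐) Conversely, if n ≡ 4 (mod 8) and n ≡ 0 (mod 10), then by the Chinese remainder theorem n ≡ 20 (mod 40). Since 20 ≡ 0 (mod 4) and 4 ∣ 40, we get n ≡ 0 (mod 4).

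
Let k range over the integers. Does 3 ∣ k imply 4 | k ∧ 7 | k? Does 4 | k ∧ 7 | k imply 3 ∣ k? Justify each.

Neither direction holds.

(⟹) This fails: take k = 3. Certainly 3 ∣ 3, but 4 ∤ 3.

(⟸) This fails: take k = 28. Both 4 ∣ 28 and 7 ∣ 28, yet 28 is not a multiple of 3 (since 28 = 9·3 + 1), so 3 ∤ 28.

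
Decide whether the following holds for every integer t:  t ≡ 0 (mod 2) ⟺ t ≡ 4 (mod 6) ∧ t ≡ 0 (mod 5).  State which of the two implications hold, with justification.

(⇒) fails; (⇐) holds.

Forward direction. This fails: t = 0 gives 0 ≡ 0 (mod 2) but 0 ≡ 0 (mod 6), so the conjunction on the right does not hold.

Converse. If t ≡ 4 (mod 6) and t ≡ 0 (mod 5), then by the Chinese remainder theorem t ≡ 10 (mod 30). Since 10 ≡ 0 (mod 2) and 2 ∣ 30, we get t ≡ 0 (mod 2).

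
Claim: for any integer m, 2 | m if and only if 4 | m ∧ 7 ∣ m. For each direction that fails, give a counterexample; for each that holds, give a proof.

(→) This fails: take m = 2. Certainly 2 ∣ 2, but 4 ∤ 2.

(←) Suppose 4 ∣ m and 7 ∣ m. Any common multiple of 4 and 7 is a multiple of their lcm; here gcd(4, 7) = 1, so lcm(4, 7) = 4·7 = 28, so 28 ∣ m. Since 2 ∣ 28, it follows that 2 ∣ m.

(⇒) fails; (⇐) holds.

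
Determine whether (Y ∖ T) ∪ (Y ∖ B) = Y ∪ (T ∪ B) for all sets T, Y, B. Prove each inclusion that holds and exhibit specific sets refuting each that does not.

Only the forward inclusion holds.

(⊆) Let x ∈ (Y ∖ T) ∪ (Y ∖ B). Then either x ∈ Y and x ∉ T, B; or x ∈ T ∩ Y and x ∉ B; or x ∈ Y ∩ B and x ∉ T. In each case x ∈ Y ∪ (T ∪ B), so (Y ∖ T) ∪ (Y ∖ B) ⊆ Y ∪ (T ∪ B).

(⊇) This inclusion fails. Take T = {1}, Y = ∅, B = ∅; then 1 ∈ Y ∪ (T ∪ B) but 1 ∉ (Y ∖ T) ∪ (Y ∖ B).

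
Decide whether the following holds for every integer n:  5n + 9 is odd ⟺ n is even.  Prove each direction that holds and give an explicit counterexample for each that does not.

Both directions hold; the statement is true.

(→) Suppose 5n + 9 is odd. Since 5 is odd, 5n and n have the same parity, so 5n + 9 ≡ n + 9 (mod 2). As 9 is odd, 5n + 9 is odd exactly when n is even. Thus n is even.

(←) Conversely, suppose n is even; write n = 2j. Then 5n + 9 = 5·(2j) + 9 = 2·5j + 9, which is odd.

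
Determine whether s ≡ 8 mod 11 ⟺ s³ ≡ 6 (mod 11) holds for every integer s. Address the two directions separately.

Both implications hold.

(⟸) Suppose s³ ≡ 6 (mod 11). The only residue r in {0, …, 10} with r³ ≡ 6 (mod 11) is r = 8, so s ≡ 8 (mod 11).

(⟹) Suppose s ≡ 8 mod 11. Write s = 11j + 8. Then (11j + 8)³ = 1331j³ + 2904j² + 2112j + 512 = 11(121j³ + 264j² + 192j + 46) + 6, so s³ ≡ 6 (mod 11).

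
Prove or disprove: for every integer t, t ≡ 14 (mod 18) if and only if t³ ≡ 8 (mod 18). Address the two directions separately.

Only the forward direction holds.

(⇐) This fails: take t = 2. Then 2³ = 8 ≡ 8 (mod 18), yet 2 ≡ 2 (mod 18), not 14.

(⇒) Suppose t ≡ 14 (mod 18). Write t = 18j + 14. Then (18j + 14)³ = 5832j³ + 13608j² + 10584j + 2744 = 18(324j³ + 756j² + 588j + 152) + 8, so t³ ≡ 8 (mod 18).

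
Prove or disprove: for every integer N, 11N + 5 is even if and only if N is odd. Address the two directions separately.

The biconditional holds.

[⇒] Suppose 11N + 5 is even. Since 11 is odd, 11N and N have the same parity, so 11N + 5 ≡ N + 5 (mod 2). As 5 is odd, 11N + 5 is even exactly when N is odd. Thus N is odd.

[⇐] Conversely, suppose N is odd; write N = 2j + 1. Then 11N + 5 = 11·(2j + 1) + 5 = 2·11j + 16, which is even.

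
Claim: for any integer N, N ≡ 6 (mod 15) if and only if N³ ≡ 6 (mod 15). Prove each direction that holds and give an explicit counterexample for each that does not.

(←) Suppose N³ ≡ 6 (mod 15). The only residue r in {0, …, 14} with r³ ≡ 6 (mod 15) is r = 6, so N ≡ 6 (mod 15).

(→) Suppose N ≡ 6 (mod 15). Write N = 15j + 6. Then (15j + 6)³ = 3375j³ + 4050j² + 1620j + 216 = 15(225j³ + 270j² + 108j + 14) + 6, so N³ ≡ 6 (mod 15).

Both directions hold.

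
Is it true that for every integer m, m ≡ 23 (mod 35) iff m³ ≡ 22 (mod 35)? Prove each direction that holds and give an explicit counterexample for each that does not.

Not equivalent: only (⇒) holds.

(→) Suppose m ≡ 23 (mod 35). Write m = 35j + 23. Then (35j + 23)³ = 42875j³ + 84525j² + 55545j + 12167 = 35(1225j³ + 2415j² + 1587j + 347) + 22, so m³ ≡ 22 (mod 35).

(←) This fails: take m = 8. Then 8³ = 512 ≡ 22 (mod 35), yet 8 ≡ 8 (mod 35), not 23.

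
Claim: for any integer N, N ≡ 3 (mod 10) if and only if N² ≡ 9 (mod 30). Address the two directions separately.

Forward direction. This fails: take N = 13. Then 13 ≡ 3 (mod 10), but 13² = 169 ≡ 19 (mod 30), not 9.

Converse. This fails: take N = 27. Then 27² = 729 ≡ 9 (mod 30), yet 27 ≡ 7 (mod 10), not 3.

(⇒) fails and (⇐) fails.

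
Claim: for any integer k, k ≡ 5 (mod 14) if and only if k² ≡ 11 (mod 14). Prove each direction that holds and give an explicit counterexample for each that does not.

Only the forward implication holds.

(⇐) This fails: take k = 9. Then 9² = 81 ≡ 11 (mod 14), yet 9 ≡ 9 (mod 14), not 5.

(⇒) Suppose k ≡ 5 (mod 14). Write k = 14j + 5. Then (14j + 5)² = 196j² + 140j + 25 = 14(14j² + 10j + 1) + 11, so k² ≡ 11 (mod 14).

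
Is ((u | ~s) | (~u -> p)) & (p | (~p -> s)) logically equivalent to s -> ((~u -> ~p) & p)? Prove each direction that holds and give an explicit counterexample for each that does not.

(⇒) This fails. Under u = T, s = T, p = F, the left side is true but the right side is false.

(⇐) This fails. Under u = F, s = F, p = F, the left side is false but the right side is true.

Neither implication holds.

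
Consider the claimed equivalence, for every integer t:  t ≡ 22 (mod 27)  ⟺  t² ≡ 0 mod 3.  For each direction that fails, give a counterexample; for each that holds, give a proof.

[⇒] This fails: take t = 22. Then 22 ≡ 22 (mod 27), but 22² = 484 ≡ 1 (mod 3), not 0.

[⇐] This fails: take t = 0. Then 0² = 0 ≡ 0 (mod 3), yet 0 ≡ 0 (mod 27), not 22.

Both directions fail.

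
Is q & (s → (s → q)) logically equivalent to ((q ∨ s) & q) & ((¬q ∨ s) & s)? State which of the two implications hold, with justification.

Forward direction. This fails. Under q = T, s = F, the left side is true but the right side is false.

Converse. Assume the antecedent. If q is true, q & (s → (s → q)) reduces to true regardless of the other variables. If q is false, the antecedent cannot hold. Either way q & (s → (s → q)) holds.

Not equivalent: only (⇐) holds.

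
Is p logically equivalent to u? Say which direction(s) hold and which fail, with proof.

Both directions fail.

(→) This fails. Under u = F, p = T, the left side is true but the right side is false.

(←) This fails. Under u = T, p = F, the left side is false but the right side is true.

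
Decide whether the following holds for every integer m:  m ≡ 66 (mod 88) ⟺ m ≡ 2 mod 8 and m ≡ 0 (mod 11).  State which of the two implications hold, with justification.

[⇒] Suppose m ≡ 66 (mod 88); write m = 88j + 66. Since 8 ∣ 88, reducing mod 8 gives m ≡ 66 ≡ 2 (mod 8); since 11 ∣ 88, reducing mod 11 gives m ≡ 66 ≡ 0 (mod 11).

[⇐] Conversely, if m ≡ 2 (mod 8) and m ≡ 0 (mod 11), then by the Chinese remainder theorem m ≡ 66 (mod 88). This is exactly m ≡ 66 (mod 88).

Both directions hold; the statement is true.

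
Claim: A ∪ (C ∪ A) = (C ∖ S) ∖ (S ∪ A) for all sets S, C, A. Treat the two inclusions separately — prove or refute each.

Reverse inclusion. Let x ∈ (C ∖ S) ∖ (S ∪ A). Then x ∈ C and x ∉ S, A, from which x ∈ A ∪ (C ∪ A).

Forward inclusion. This inclusion fails. Take S = {1}, C = {1}, A = ∅; then 1 ∈ A ∪ (C ∪ A) but 1 ∉ (C ∖ S) ∖ (S ∪ A).

(⊆) fails; (⊇) holds.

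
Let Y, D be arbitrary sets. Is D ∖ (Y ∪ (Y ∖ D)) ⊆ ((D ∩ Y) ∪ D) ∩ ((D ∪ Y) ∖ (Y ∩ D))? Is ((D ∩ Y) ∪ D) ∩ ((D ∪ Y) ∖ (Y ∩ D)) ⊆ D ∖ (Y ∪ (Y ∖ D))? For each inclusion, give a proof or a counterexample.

(⊆) Let x ∈ D ∖ (Y ∪ (Y ∖ D)). Then x ∈ D and x ∉ Y, from which x ∈ ((D ∩ Y) ∪ D) ∩ ((D ∪ Y) ∖ (Y ∩ D)).

(⊇) Let x ∈ ((D ∩ Y) ∪ D) ∩ ((D ∪ Y) ∖ (Y ∩ D)). Then x ∈ D and x ∉ Y, from which x ∈ D ∖ (Y ∪ (Y ∖ D)).

The two sets are equal.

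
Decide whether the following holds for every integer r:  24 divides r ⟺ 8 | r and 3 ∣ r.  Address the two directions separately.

(→) If 24 ∣ r, write r = 24q. Since 24 = 3·8, r = 8·(3q), so 8 ∣ r; and since 24 = 8·3, r = 3·(8q), so 3 ∣ r.

(←) Suppose 8 ∣ r and 3 ∣ r. Any common multiple of 8 and 3 is a multiple of their lcm; here gcd(8, 3) = 1, so lcm(8, 3) = 8·3 = 24, so 24 ∣ r.

Both directions hold; the statement is true.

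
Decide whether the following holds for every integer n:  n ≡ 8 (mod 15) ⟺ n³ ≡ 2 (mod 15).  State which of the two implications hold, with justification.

(⇐) Suppose n³ ≡ 2 (mod 15). The only residue r in {0, …, 14} with r³ ≡ 2 (mod 15) is r = 8, so n ≡ 8 (mod 15).

(⇒) Suppose n ≡ 8 (mod 15). Write n = 15j + 8. Then (15j + 8)³ = 3375j³ + 5400j² + 2880j + 512 = 15(225j³ + 360j² + 192j + 34) + 2, so n³ ≡ 2 (mod 15).

Both directions hold; the statement is true.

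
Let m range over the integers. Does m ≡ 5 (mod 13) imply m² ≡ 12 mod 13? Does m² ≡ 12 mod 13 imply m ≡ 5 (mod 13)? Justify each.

(→) Suppose m ≡ 5 (mod 13). Write m = 13j + 5. Then (13j + 5)² = 169j² + 130j + 25 = 13(13j² + 10j + 1) + 12, so m² ≡ 12 (mod 13).

(←) This fails: take m = 8. Then 8² = 64 ≡ 12 (mod 13), yet 8 ≡ 8 (mod 13), not 5.

Only the forward direction holds.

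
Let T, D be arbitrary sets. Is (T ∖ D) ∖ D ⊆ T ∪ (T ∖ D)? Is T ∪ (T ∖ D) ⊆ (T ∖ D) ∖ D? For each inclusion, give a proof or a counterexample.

(⟸) This inclusion fails. Take T = {1}, D = {1}; then 1 ∈ T ∪ (T ∖ D) but 1 ∉ (T ∖ D) ∖ D.

(⟹) Let x ∈ (T ∖ D) ∖ D. Then x ∈ T and x ∉ D, from which x ∈ T ∪ (T ∖ D).

The sets are not equal: only the forward inclusion holds.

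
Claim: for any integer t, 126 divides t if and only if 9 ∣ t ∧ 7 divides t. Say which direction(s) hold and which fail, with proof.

(⟸) This fails: take t = 63. Both 9 ∣ 63 and 7 ∣ 63, yet 63 is not a multiple of 126 (since 63 = 0·126 + 63), so 126 ∤ 63.

(⟹) If 126 ∣ t, write t = 126q. Since 126 = 14·9, t = 9·(14q), so 9 ∣ t; and since 126 = 18·7, t = 7·(18q), so 7 ∣ t.

Only the forward direction holds.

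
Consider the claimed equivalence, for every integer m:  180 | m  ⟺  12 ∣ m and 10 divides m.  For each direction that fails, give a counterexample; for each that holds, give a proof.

[⇒] If 180 ∣ m, write m = 180q. Since 180 = 15·12, m = 12·(15q), so 12 ∣ m; and since 180 = 18·10, m = 10·(18q), so 10 ∣ m.

[⇐] This fails: take m = 60. Both 12 ∣ 60 and 10 ∣ 60, yet 60 is not a multiple of 180 (since 60 = 0·180 + 60), so 180 ∤ 60.

The forward direction holds; the converse fails.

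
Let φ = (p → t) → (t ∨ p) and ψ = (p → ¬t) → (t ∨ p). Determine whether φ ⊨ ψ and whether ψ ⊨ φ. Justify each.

Both implications hold.

Forward direction. Assume the antecedent. If t is true, (p → ¬t) → (t ∨ p) reduces to true regardless of the other variables. If t is false, the antecedent forces (t = F, p = T), and (p → ¬t) → (t ∨ p) holds there. Either way (p → ¬t) → (t ∨ p) holds.

Converse. Assume the antecedent. If t is true, (p → t) → (t ∨ p) reduces to true regardless of the other variables. If t is false, the antecedent forces (t = F, p = T), and (p → t) → (t ∨ p) holds there. Either way (p → t) → (t ∨ p) holds.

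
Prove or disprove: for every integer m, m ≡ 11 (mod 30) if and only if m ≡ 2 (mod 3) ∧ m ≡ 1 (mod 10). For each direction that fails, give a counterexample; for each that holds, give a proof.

Both implications hold.

[⇒] Suppose m ≡ 11 (mod 30); write m = 30j + 11. Since 3 ∣ 30, reducing mod 3 gives m ≡ 11 ≡ 2 (mod 3); since 10 ∣ 30, reducing mod 10 gives m ≡ 11 ≡ 1 (mod 10).

[⇐] Conversely, if m ≡ 2 (mod 3) and m ≡ 1 (mod 10), then by the Chinese remainder theorem m ≡ 11 (mod 30). This is exactly m ≡ 11 (mod 30).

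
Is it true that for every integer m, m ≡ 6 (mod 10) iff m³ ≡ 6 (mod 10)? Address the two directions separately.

(⟸) Suppose m³ ≡ 6 (mod 10). The only residue r in {0, …, 9} with r³ ≡ 6 (mod 10) is r = 6, so m ≡ 6 (mod 10).

(⟹) Suppose m ≡ 6 (mod 10). Write m = 10j + 6. Then (10j + 6)³ = 1000j³ + 1800j² + 1080j + 216 = 10(100j³ + 180j² + 108j + 21) + 6, so m³ ≡ 6 (mod 10).

Both implications hold.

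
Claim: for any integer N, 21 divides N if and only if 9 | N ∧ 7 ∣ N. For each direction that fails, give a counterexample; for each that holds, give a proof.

The forward direction fails; the converse holds.

(⟹) This fails: take N = 21. Certainly 21 ∣ 21, but 9 ∤ 21.

(⟸) Suppose 9 ∣ N and 7 ∣ N. Any common multiple of 9 and 7 is a multiple of their lcm; here gcd(9, 7) = 1, so lcm(9, 7) = 9·7 = 63, so 63 ∣ N. Since 21 ∣ 63, it follows that 21 ∣ N.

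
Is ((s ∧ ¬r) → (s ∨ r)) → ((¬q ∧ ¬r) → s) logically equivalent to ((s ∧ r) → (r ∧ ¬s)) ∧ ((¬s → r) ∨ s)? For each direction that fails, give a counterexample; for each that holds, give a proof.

Only the reverse direction holds.

(⇒) This fails. Under r = F, q = T, s = F, the left side is true but the right side is false.

(⇐) Assume the antecedent. If r is true, the consequent reduces to true regardless of the other variables. If r is false, the antecedent forces (r = F, q = F, s = T) or (r = F, q = T, s = T), and the consequent holds there. Either way the consequent holds.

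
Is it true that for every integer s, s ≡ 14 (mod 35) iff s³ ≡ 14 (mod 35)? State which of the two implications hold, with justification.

Both implications hold.

Forward direction. Suppose s ≡ 14 (mod 35). Write s = 35j + 14. Then (35j + 14)³ = 42875j³ + 51450j² + 20580j + 2744 = 35(1225j³ + 1470j² + 588j + 78) + 14, so s³ ≡ 14 (mod 35).

Converse. Suppose s³ ≡ 14 (mod 35). The only residue r in {0, …, 34} with r³ ≡ 14 (mod 35) is r = 14, so s ≡ 14 (mod 35).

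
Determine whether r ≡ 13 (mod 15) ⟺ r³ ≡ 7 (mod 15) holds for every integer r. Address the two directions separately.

Equivalent; both directions hold.

[⇐] Suppose r³ ≡ 7 (mod 15). The only residue r in {0, …, 14} with r³ ≡ 7 (mod 15) is r = 13, so r ≡ 13 (mod 15).

[⇒] Suppose r ≡ 13 (mod 15). Write r = 15j + 13. Then (15j + 13)³ = 3375j³ + 8775j² + 7605j + 2197 = 15(225j³ + 585j² + 507j + 146) + 7, so r³ ≡ 7 (mod 15).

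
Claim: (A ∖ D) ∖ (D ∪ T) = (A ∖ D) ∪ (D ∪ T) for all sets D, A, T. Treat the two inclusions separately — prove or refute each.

(⊆) Let x ∈ (A ∖ D) ∖ (D ∪ T). Then x ∈ A and x ∉ D, T, from which x ∈ (A ∖ D) ∪ (D ∪ T).

(⊇) This inclusion fails. Take D = {1}, A = ∅, T = ∅; then 1 ∈ (A ∖ D) ∪ (D ∪ T) but 1 ∉ (A ∖ D) ∖ (D ∪ T).

(⊆) holds; (⊇) fails.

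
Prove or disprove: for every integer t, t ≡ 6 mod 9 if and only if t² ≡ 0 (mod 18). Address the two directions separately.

Neither implication holds.

Forward direction. This fails: take t = 15. Then 15 ≡ 6 (mod 9), but 15² = 225 ≡ 9 (mod 18), not 0.

Converse. This fails: take t = 0. Then 0² = 0 ≡ 0 (mod 18), yet 0 ≡ 0 (mod 9), not 6.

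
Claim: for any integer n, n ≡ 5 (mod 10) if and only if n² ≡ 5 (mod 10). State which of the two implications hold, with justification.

Forward direction. Suppose n ≡ 5 (mod 10). Write n = 10j + 5. Then (10j + 5)² = 100j² + 100j + 25 = 10(10j² + 10j + 2) + 5, so n² ≡ 5 (mod 10).

Converse. For the converse, argue contrapositively. If n ≢ 5 (mod 10), then n is congruent to one of 0, 1, 2, 3, 4, 6, 7, 8, 9 modulo 10, and these give n² ≡ 0, 1, 4, 9, 6, 6, 9, 4, 1 respectively — never 5.

Equivalent; both directions hold.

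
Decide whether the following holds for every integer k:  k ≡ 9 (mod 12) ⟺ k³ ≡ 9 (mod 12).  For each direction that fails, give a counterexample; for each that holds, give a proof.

The biconditional holds.

(⟸) Suppose k³ ≡ 9 (mod 12). The only residue r in {0, …, 11} with r³ ≡ 9 (mod 12) is r = 9, so k ≡ 9 (mod 12).

(⟹) Suppose k ≡ 9 (mod 12). Write k = 12j + 9. Then (12j + 9)³ = 1728j³ + 3888j² + 2916j + 729 = 12(144j³ + 324j² + 243j + 60) + 9, so k³ ≡ 9 (mod 12).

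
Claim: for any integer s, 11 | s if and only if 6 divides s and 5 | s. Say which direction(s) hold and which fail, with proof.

[⇒] This fails: take s = 11. Certainly 11 ∣ 11, but 6 ∤ 11.

[⇐] This fails: take s = 30. Both 6 ∣ 30 and 5 ∣ 30, yet 30 is not a multiple of 11 (since 30 = 2·11 + 8), so 11 ∤ 30.

Neither direction holds.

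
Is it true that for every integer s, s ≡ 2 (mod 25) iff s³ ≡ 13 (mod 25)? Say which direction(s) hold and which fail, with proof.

(⟹) This fails: take s = 2. Then 2 ≡ 2 (mod 25), but 2³ = 8 ≡ 8 (mod 25), not 13.

(⟸) This fails: take s = 17. Then 17³ = 4913 ≡ 13 (mod 25), yet 17 ≡ 17 (mod 25), not 2.

Neither implication holds.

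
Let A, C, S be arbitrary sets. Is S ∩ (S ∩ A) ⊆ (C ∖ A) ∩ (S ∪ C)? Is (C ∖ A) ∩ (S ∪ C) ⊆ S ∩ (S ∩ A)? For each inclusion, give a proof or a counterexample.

Neither inclusion holds.

Forward inclusion. This inclusion fails. Take A = {1}, C = ∅, S = {1}; then 1 ∈ S ∩ (S ∩ A) but 1 ∉ (C ∖ A) ∩ (S ∪ C).

Reverse inclusion. This inclusion fails. Take A = ∅, C = {1}, S = ∅; then 1 ∈ (C ∖ A) ∩ (S ∪ C) but 1 ∉ S ∩ (S ∩ A).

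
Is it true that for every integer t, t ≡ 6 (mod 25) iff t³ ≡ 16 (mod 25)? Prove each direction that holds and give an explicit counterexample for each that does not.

The biconditional holds.

[⇒] Suppose t ≡ 6 (mod 25). Write t = 25j + 6. Then (25j + 6)³ = 15625j³ + 11250j² + 2700j + 216 = 25(625j³ + 450j² + 108j + 8) + 16, so t³ ≡ 16 (mod 25).

[⇐] Conversely, suppose t³ ≡ 16 (mod 25). The only residue r in {0, …, 24} with r³ ≡ 16 (mod 25) is r = 6, so t ≡ 6 (mod 25).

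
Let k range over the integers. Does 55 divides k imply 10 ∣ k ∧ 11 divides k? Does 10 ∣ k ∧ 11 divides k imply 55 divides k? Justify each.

(⇒) fails; (⇐) holds.

Forward direction. This fails: take k = 55. Certainly 55 ∣ 55, but 10 ∤ 55.

Converse. Suppose 10 ∣ k and 11 ∣ k. Any common multiple of 10 and 11 is a multiple of their lcm; here gcd(10, 11) = 1, so lcm(10, 11) = 10·11 = 110, so 110 ∣ k. Since 55 ∣ 110, it follows that 55 ∣ k.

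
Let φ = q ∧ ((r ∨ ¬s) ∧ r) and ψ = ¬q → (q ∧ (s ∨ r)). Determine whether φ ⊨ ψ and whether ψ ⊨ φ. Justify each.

(⇒) holds; (⇐) fails.

[⇒] Assume the antecedent. If s is true, the antecedent forces (s = T, r = T, q = T), and ¬q → (q ∧ (s ∨ r)) holds there. If s is false, the antecedent forces (s = F, r = T, q = T), and ¬q → (q ∧ (s ∨ r)) holds there. Either way ¬q → (q ∧ (s ∨ r)) holds.

[⇐] This fails. Under s = F, r = F, q = T, the left side is false but the right side is true.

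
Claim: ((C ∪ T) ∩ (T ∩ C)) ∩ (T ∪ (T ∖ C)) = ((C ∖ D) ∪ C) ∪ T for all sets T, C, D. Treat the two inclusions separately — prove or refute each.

(⊆) holds; (⊇) fails.

(⊆) Let x ∈ ((C ∪ T) ∩ (T ∩ C)) ∩ (T ∪ (T ∖ C)). Then either x ∈ T ∩ C and x ∉ D; or x ∈ T ∩ C ∩ D. In each case x ∈ ((C ∖ D) ∪ C) ∪ T, so ((C ∪ T) ∩ (T ∩ C)) ∩ (T ∪ (T ∖ C)) ⊆ ((C ∖ D) ∪ C) ∪ T.

(⊇) This inclusion fails. Take T = {1}, C = ∅, D = ∅; then 1 ∈ ((C ∖ D) ∪ C) ∪ T but 1 ∉ ((C ∪ T) ∩ (T ∩ C)) ∩ (T ∪ (T ∖ C)).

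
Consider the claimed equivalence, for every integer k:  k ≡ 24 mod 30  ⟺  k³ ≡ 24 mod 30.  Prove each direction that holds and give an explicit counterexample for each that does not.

Forward direction. Suppose k ≡ 24 mod 30. Write k = 30j + 24. Then (30j + 24)³ = 27000j³ + 64800j² + 51840j + 13824 = 30(900j³ + 2160j² + 1728j + 460) + 24, so k³ ≡ 24 (mod 30).

Converse. Suppose k³ ≡ 24 (mod 30). The only residue r in {0, …, 29} with r³ ≡ 24 (mod 30) is r = 24, so k ≡ 24 (mod 30).

Both directions hold; the statement is true.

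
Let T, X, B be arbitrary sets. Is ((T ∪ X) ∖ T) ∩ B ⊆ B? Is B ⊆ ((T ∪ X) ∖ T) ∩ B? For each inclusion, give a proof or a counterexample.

The sets are not equal: only the forward inclusion holds.

Forward inclusion. Let x ∈ ((T ∪ X) ∖ T) ∩ B. Then x ∈ X ∩ B and x ∉ T, from which x ∈ B.

Reverse inclusion. This inclusion fails. Take T = ∅, X = ∅, B = {1}; then 1 ∈ B but 1 ∉ ((T ∪ X) ∖ T) ∩ B.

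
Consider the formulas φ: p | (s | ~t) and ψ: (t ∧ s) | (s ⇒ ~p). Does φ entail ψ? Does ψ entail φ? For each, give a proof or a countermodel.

Neither implication holds.

[⇒] This fails. Under t = F, p = T, s = T, the left side is true but the right side is false.

[⇐] This fails. Under t = T, p = F, s = F, the left side is false but the right side is true.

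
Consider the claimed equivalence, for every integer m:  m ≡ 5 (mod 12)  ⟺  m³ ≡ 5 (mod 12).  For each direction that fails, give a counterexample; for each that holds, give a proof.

Both directions hold; the statement is true.

(⟹) Suppose m ≡ 5 (mod 12). Write m = 12j + 5. Then (12j + 5)³ = 1728j³ + 2160j² + 900j + 125 = 12(144j³ + 180j² + 75j + 10) + 5, so m³ ≡ 5 (mod 12).

(⟸) Conversely, suppose m³ ≡ 5 (mod 12). The only residue r in {0, …, 11} with r³ ≡ 5 (mod 12) is r = 5, so m ≡ 5 (mod 12).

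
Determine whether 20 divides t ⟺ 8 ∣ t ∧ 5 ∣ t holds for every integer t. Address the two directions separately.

Forward direction. This fails: take t = 20. Certainly 20 ∣ 20, but 8 ∤ 20.

Converse. Suppose 8 ∣ t and 5 ∣ t. Any common multiple of 8 and 5 is a multiple of their lcm; here gcd(8, 5) = 1, so lcm(8, 5) = 8·5 = 40, so 40 ∣ t. Since 20 ∣ 40, it follows that 20 ∣ t.

(⇒) fails; (⇐) holds.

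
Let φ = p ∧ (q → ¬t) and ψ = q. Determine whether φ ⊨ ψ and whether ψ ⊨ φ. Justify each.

(⇒) fails and (⇐) fails.

(→) This fails. Under t = F, q = F, p = T, the left side is true but the right side is false.

(←) This fails. Under t = F, q = T, p = F, the left side is false but the right side is true.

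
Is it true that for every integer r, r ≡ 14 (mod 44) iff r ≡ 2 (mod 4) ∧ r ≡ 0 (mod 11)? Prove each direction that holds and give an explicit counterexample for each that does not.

(⟹) This fails: r = 14 gives 14 ≡ 14 (mod 44) but 14 ≡ 3 (mod 11), so the conjunction on the right does not hold.

(⟸) This fails: r = 22 satisfies both congruences on the right (22 ≡ 2 mod 4 and 22 ≡ 0 mod 11) yet 22 ≡ 22 (mod 44), not 14.

Neither implication holds.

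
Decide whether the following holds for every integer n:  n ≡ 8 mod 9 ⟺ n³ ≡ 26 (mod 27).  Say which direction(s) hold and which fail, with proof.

The biconditional holds.

(⟹) Suppose n ≡ 8 (mod 9). Working modulo 27, n ∈ {8, 17, 26}; for each such r, r³ ≡ 26 (mod 27).

(⟸) Conversely, the residues r modulo 27 with r³ ≡ 26 (mod 27) are exactly {8, 17, 26}, and each is ≡ 8 (mod 9).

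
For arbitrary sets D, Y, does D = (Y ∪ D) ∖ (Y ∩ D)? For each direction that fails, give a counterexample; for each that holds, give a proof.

(⟹) This inclusion fails. Take D = {1}, Y = {1}; then 1 ∈ D but 1 ∉ (Y ∪ D) ∖ (Y ∩ D).

(⟸) This inclusion fails. Take D = ∅, Y = {1}; then 1 ∈ (Y ∪ D) ∖ (Y ∩ D) but 1 ∉ D.

(⊆) fails and (⊇) fails.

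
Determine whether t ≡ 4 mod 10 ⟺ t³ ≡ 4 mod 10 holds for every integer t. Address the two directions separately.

Both directions hold.

Forward direction. Suppose t ≡ 4 mod 10. Write t = 10j + 4. Then (10j + 4)³ = 1000j³ + 1200j² + 480j + 64 = 10(100j³ + 120j² + 48j + 6) + 4, so t³ ≡ 4 (mod 10).

Converse. Suppose t³ ≡ 4 (mod 10). The only residue r in {0, …, 9} with r³ ≡ 4 (mod 10) is r = 4, so t ≡ 4 (mod 10).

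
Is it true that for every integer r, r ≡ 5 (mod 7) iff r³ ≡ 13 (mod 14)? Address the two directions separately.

[⇒] This fails: take r = 12. Then 12 ≡ 5 (mod 7), but 12³ = 1728 ≡ 6 (mod 14), not 13.

[⇐] This fails: take r = 3. Then 3³ = 27 ≡ 13 (mod 14), yet 3 ≡ 3 (mod 7), not 5.

Neither implication holds.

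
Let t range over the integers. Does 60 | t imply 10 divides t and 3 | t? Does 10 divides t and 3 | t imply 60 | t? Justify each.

Forward direction. If 60 ∣ t, write t = 60q. Since 60 = 6·10, t = 10·(6q), so 10 ∣ t; and since 60 = 20·3, t = 3·(20q), so 3 ∣ t.

Converse. This fails: take t = 30. Both 10 ∣ 30 and 3 ∣ 30, yet 30 is not a multiple of 60 (since 30 = 0·60 + 30), so 60 ∤ 30.

Not equivalent: only (⇒) holds.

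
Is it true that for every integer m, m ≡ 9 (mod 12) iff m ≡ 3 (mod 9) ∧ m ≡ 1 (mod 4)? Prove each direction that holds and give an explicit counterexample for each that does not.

(⇒) fails; (⇐) holds.

Forward direction. This fails: m = 9 gives 9 ≡ 9 (mod 12) but 9 ≡ 0 (mod 9), so the conjunction on the right does not hold.

Converse. If m ≡ 3 (mod 9) and m ≡ 1 (mod 4), then by the Chinese remainder theorem m ≡ 21 (mod 36). Since 21 ≡ 9 (mod 12) and 12 ∣ 36, we get m ≡ 9 (mod 12).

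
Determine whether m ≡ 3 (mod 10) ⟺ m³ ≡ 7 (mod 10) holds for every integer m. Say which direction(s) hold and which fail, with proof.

(⟹) Suppose m ≡ 3 (mod 10). Write m = 10j + 3. Then (10j + 3)³ = 1000j³ + 900j² + 270j + 27 = 10(100j³ + 90j² + 27j + 2) + 7, so m³ ≡ 7 (mod 10).

(⟸) Conversely, suppose m³ ≡ 7 (mod 10). The only residue r in {0, …, 9} with r³ ≡ 7 (mod 10) is r = 3, so m ≡ 3 (mod 10).

Both directions hold; the statement is true.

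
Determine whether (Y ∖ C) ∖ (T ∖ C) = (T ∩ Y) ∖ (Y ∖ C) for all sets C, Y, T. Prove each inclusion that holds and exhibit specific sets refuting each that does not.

(⊆) This inclusion fails. Take C = ∅, Y = {1}, T = ∅; then 1 ∈ (Y ∖ C) ∖ (T ∖ C) but 1 ∉ (T ∩ Y) ∖ (Y ∖ C).

(⊇) This inclusion fails. Take C = {1}, Y = {1}, T = {1}; then 1 ∈ (T ∩ Y) ∖ (Y ∖ C) but 1 ∉ (Y ∖ C) ∖ (T ∖ C).

Neither inclusion holds.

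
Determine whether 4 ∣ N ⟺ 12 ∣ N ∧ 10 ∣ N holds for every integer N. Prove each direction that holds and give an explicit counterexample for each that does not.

Only the reverse direction holds.

[⇒] This fails: take N = 4. Certainly 4 ∣ 4, but 12 ∤ 4.

[⇐] Suppose 12 ∣ N and 10 ∣ N. Any common multiple of 12 and 10 is a multiple of their lcm; here lcm(12, 10) = 12·10/gcd(12, 10) = 120/2 = 60, so 60 ∣ N. Since 4 ∣ 60, it follows that 4 ∣ N.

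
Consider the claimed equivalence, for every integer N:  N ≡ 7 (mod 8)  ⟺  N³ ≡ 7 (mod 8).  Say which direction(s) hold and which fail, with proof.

Both directions hold.

(→) Suppose N ≡ 7 (mod 8). Write N = 8j + 7. Then (8j + 7)³ = 512j³ + 1344j² + 1176j + 343 = 8(64j³ + 168j² + 147j + 42) + 7, so N³ ≡ 7 (mod 8).

(←) Conversely, suppose N³ ≡ 7 (mod 8). The only residue r in {0, …, 7} with r³ ≡ 7 (mod 8) is r = 7, so N ≡ 7 (mod 8).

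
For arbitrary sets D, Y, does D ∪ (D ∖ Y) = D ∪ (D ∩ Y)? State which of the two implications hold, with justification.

Forward inclusion. Let x ∈ D ∪ (D ∖ Y). Then either x ∈ D and x ∉ Y; or x ∈ D ∩ Y. In each case x ∈ D ∪ (D ∩ Y), so D ∪ (D ∖ Y) ⊆ D ∪ (D ∩ Y).

Reverse inclusion. Let x ∈ D ∪ (D ∩ Y). Then either x ∈ D and x ∉ Y; or x ∈ D ∩ Y. In each case x ∈ D ∪ (D ∖ Y), so D ∪ (D ∩ Y) ⊆ D ∪ (D ∖ Y).

Both inclusions hold; the sets are equal.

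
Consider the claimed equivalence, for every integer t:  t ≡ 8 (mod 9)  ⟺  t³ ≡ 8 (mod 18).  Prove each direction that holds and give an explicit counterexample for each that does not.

(⇒) This fails: take t = 17. Then 17 ≡ 8 (mod 9), but 17³ = 4913 ≡ 17 (mod 18), not 8.

(⇐) This fails: take t = 2. Then 2³ = 8 ≡ 8 (mod 18), yet 2 ≡ 2 (mod 9), not 8.

Neither implication holds.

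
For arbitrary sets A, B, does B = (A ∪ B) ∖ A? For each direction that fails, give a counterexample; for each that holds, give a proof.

Only the reverse inclusion holds.

(⊇) Let x ∈ (A ∪ B) ∖ A. Then x ∈ B and x ∉ A, from which x ∈ B.

(⊆) This inclusion fails. Take A = {1}, B = {1}; then 1 ∈ B but 1 ∉ (A ∪ B) ∖ A.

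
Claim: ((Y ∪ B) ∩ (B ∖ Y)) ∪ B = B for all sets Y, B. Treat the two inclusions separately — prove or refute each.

(⊆) Let x ∈ ((Y ∪ B) ∩ (B ∖ Y)) ∪ B. Then either x ∈ B and x ∉ Y; or x ∈ Y ∩ B. In each case x ∈ B, so ((Y ∪ B) ∩ (B ∖ Y)) ∪ B ⊆ B.

(⊇) Let x ∈ B. Then either x ∈ B and x ∉ Y; or x ∈ Y ∩ B. In each case x ∈ ((Y ∪ B) ∩ (B ∖ Y)) ∪ B, so B ⊆ ((Y ∪ B) ∩ (B ∖ Y)) ∪ B.

Both inclusions hold.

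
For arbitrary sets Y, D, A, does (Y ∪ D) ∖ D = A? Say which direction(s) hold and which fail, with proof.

(⊆) fails and (⊇) fails.

(⊆) This inclusion fails. Take Y = {1}, D = ∅, A = ∅; then 1 ∈ (Y ∪ D) ∖ D but 1 ∉ A.

(⊇) This inclusion fails. Take Y = ∅, D = ∅, A = {1}; then 1 ∈ A but 1 ∉ (Y ∪ D) ∖ D.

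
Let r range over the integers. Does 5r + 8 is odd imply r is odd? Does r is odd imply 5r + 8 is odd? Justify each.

The biconditional holds.

(→) Suppose 5r + 8 is odd. Since 5 is odd, 5r and r have the same parity, so 5r + 8 ≡ r + 8 (mod 2). As 8 is even, 5r + 8 is odd exactly when r is odd. Thus r is odd.

(←) Conversely, suppose r is odd; write r = 2j + 1. Then 5r + 8 = 5·(2j + 1) + 8 = 2·5j + 13, which is odd.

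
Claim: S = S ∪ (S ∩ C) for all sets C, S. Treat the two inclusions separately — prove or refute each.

Both inclusions hold; the sets are equal.

Forward inclusion. Let x ∈ S. Then either x ∈ S and x ∉ C; or x ∈ C ∩ S. In each case x ∈ S ∪ (S ∩ C), so S ⊆ S ∪ (S ∩ C).

Reverse inclusion. Let x ∈ S ∪ (S ∩ C). Then either x ∈ S and x ∉ C; or x ∈ C ∩ S. In each case x ∈ S, so S ∪ (S ∩ C) ⊆ S.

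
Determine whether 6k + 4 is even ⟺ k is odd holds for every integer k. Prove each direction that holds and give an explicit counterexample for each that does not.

(⇒) fails; (⇐) holds.

(⟹) This fails: take k = 2. Then 6k + 4 = 16, which is even, yet k = 2 is even, not odd.

(⟸) Suppose k is odd. Since 6 is even, 6k is even for every k, so 6k + 4 has the same parity as 4, which is even. Hence 6k + 4 is even.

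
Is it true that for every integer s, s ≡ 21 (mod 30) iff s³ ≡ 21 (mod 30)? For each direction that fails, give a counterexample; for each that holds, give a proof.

[⇒] Suppose s ≡ 21 (mod 30). Write s = 30j + 21. Then (30j + 21)³ = 27000j³ + 56700j² + 39690j + 9261 = 30(900j³ + 1890j² + 1323j + 308) + 21, so s³ ≡ 21 (mod 30).

[⇐] Conversely, suppose s³ ≡ 21 (mod 30). The only residue r in {0, …, 29} with r³ ≡ 21 (mod 30) is r = 21, so s ≡ 21 (mod 30).

Equivalent; both directions hold.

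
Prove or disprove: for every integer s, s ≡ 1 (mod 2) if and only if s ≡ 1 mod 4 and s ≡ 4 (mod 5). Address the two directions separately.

(←) If s ≡ 1 (mod 4) and s ≡ 4 (mod 5), then by the Chinese remainder theorem s ≡ 9 (mod 20). Since 9 ≡ 1 (mod 2) and 2 ∣ 20, we get s ≡ 1 (mod 2).

(→) This fails: s = 1 gives 1 ≡ 1 (mod 2) but 1 ≡ 1 (mod 5), so the conjunction on the right does not hold.

Only the converse holds.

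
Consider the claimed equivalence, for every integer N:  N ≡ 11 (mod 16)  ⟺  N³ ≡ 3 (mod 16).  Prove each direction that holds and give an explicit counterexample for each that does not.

[⇐] Suppose N³ ≡ 3 (mod 16). The only residue r in {0, …, 15} with r³ ≡ 3 (mod 16) is r = 11, so N ≡ 11 (mod 16).

[⇒] Suppose N ≡ 11 (mod 16). Write N = 16j + 11. Then (16j + 11)³ = 4096j³ + 8448j² + 5808j + 1331 = 16(256j³ + 528j² + 363j + 83) + 3, so N³ ≡ 3 (mod 16).

Both implications hold.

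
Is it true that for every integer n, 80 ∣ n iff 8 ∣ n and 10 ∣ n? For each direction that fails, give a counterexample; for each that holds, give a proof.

Forward direction. If 80 ∣ n, write n = 80q. Since 80 = 10·8, n = 8·(10q), so 8 ∣ n; and since 80 = 8·10, n = 10·(8q), so 10 ∣ n.

Converse. This fails: take n = 40. Both 8 ∣ 40 and 10 ∣ 40, yet 40 is not a multiple of 80 (since 40 = 0·80 + 40), so 80 ∤ 40.

Not equivalent: only (⇒) holds.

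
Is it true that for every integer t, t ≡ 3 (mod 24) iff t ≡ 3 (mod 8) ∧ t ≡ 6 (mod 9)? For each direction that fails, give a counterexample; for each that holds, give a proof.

(⇒) This fails: t = 27 gives 27 ≡ 3 (mod 24) but 27 ≡ 0 (mod 9), so the conjunction on the right does not hold.

(⇐) Conversely, if t ≡ 3 (mod 8) and t ≡ 6 (mod 9), then by the Chinese remainder theorem t ≡ 51 (mod 72). Since 51 ≡ 3 (mod 24) and 24 ∣ 72, we get t ≡ 3 (mod 24).

The forward direction fails; the converse holds.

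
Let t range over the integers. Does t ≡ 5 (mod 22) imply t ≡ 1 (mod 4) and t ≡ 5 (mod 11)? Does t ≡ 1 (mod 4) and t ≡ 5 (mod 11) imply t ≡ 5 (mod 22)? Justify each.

(⟹) This fails: t = 27 gives 27 ≡ 5 (mod 22) but 27 ≡ 3 (mod 4), so the conjunction on the right does not hold.

(⟸) Conversely, if t ≡ 1 (mod 4) and t ≡ 5 (mod 11), then by the Chinese remainder theorem t ≡ 5 (mod 44). Since 5 ≡ 5 (mod 22) and 22 ∣ 44, we get t ≡ 5 (mod 22).

Not equivalent: only (⇐) holds.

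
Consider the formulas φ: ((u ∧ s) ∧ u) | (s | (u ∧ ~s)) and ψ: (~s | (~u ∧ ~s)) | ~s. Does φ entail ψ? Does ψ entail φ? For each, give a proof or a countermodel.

(⟹) This fails. Under u = F, s = T, the left side is true but the right side is false.

(⟸) This fails. Under u = F, s = F, the left side is false but the right side is true.

(⇒) fails and (⇐) fails.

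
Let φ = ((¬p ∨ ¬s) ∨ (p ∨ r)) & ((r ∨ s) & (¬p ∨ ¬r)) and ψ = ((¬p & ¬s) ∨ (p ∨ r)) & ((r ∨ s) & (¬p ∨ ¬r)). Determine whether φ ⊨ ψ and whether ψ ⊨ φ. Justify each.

(⇒) This fails. Under s = T, p = F, r = F, the left side is true but the right side is false.

(⇐) Assume the antecedent. If s is true, the antecedent forces (s = T, p = T, r = F) or (s = T, p = F, r = T), and the consequent holds there. If s is false, the antecedent forces (s = F, p = F, r = T), and the consequent holds there. Either way the consequent holds.

Only the reverse direction holds.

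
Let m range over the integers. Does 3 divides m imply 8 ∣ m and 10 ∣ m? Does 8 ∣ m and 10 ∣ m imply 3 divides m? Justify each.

[⇒] This fails: take m = 3. Certainly 3 ∣ 3, but 8 ∤ 3.

[⇐] This fails: take m = 40. Both 8 ∣ 40 and 10 ∣ 40, yet 40 is not a multiple of 3 (since 40 = 13·3 + 1), so 3 ∤ 40.

Both directions fail.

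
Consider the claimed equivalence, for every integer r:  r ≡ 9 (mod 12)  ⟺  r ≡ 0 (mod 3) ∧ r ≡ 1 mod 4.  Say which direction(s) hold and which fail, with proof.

Equivalent; both directions hold.

(⇒) Suppose r ≡ 9 (mod 12); write r = 12j + 9. Since 3 ∣ 12, reducing mod 3 gives r ≡ 9 ≡ 0 (mod 3); since 4 ∣ 12, reducing mod 4 gives r ≡ 9 ≡ 1 (mod 4).

(⇐) Conversely, if r ≡ 0 (mod 3) and r ≡ 1 (mod 4), then by the Chinese remainder theorem r ≡ 9 (mod 12). This is exactly r ≡ 9 (mod 12).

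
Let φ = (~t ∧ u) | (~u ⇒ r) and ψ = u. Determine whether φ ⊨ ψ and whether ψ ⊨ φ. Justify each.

(⇒) fails; (⇐) holds.

(⇒) This fails. Under r = T, t = F, u = F, the left side is true but the right side is false.

(⇐) Assume the antecedent. If r is true, (~t ∧ u) | (~u ⇒ r) reduces to true regardless of the other variables. If r is false, the antecedent forces (r = F, t = F, u = T) or (r = F, t = T, u = T), and (~t ∧ u) | (~u ⇒ r) holds there. Either way (~t ∧ u) | (~u ⇒ r) holds.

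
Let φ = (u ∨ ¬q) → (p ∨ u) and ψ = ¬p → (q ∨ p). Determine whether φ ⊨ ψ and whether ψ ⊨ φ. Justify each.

Only the reverse direction holds.

[⇒] This fails. Under p = F, q = F, u = T, the left side is true but the right side is false.

[⇐] Assume the antecedent. If p is true, (u ∨ ¬q) → (p ∨ u) reduces to true regardless of the other variables. If p is false, the antecedent forces (p = F, q = T, u = F) or (p = F, q = T, u = T), and (u ∨ ¬q) → (p ∨ u) holds there. Either way (u ∨ ¬q) → (p ∨ u) holds.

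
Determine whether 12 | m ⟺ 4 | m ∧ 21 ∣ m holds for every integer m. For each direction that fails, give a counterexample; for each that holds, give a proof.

Only the reverse direction holds.

(⟸) Suppose 4 ∣ m and 21 ∣ m. Any common multiple of 4 and 21 is a multiple of their lcm; here gcd(4, 21) = 1, so lcm(4, 21) = 4·21 = 84, so 84 ∣ m. Since 12 ∣ 84, it follows that 12 ∣ m.

(⟹) This fails: take m = 12. Certainly 12 ∣ 12, but 21 ∤ 12.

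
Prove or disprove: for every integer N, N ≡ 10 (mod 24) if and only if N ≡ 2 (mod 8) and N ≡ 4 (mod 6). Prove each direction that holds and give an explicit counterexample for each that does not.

(→) Suppose N ≡ 10 (mod 24); write N = 24j + 10. Since 8 ∣ 24, reducing mod 8 gives N ≡ 10 ≡ 2 (mod 8); since 6 ∣ 24, reducing mod 6 gives N ≡ 10 ≡ 4 (mod 6).

(←) Conversely, if N ≡ 2 (mod 8) and N ≡ 4 (mod 6), then by the Chinese remainder theorem N ≡ 10 (mod 24). This is exactly N ≡ 10 (mod 24).

The biconditional holds.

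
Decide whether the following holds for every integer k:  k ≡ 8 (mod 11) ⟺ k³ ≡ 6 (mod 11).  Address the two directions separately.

(⇒) Suppose k ≡ 8 (mod 11). Write k = 11j + 8. Then (11j + 8)³ = 1331j³ + 2904j² + 2112j + 512 = 11(121j³ + 264j² + 192j + 46) + 6, so k³ ≡ 6 (mod 11).

(⇐) Conversely, suppose k³ ≡ 6 (mod 11). The only residue r in {0, …, 10} with r³ ≡ 6 (mod 11) is r = 8, so k ≡ 8 (mod 11).

Equivalent; both directions hold.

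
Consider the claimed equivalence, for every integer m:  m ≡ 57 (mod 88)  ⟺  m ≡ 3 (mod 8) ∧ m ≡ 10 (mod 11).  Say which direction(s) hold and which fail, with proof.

(⇒) fails and (⇐) fails.

(⇒) This fails: m = 57 gives 57 ≡ 57 (mod 88) but 57 ≡ 1 (mod 8), so the conjunction on the right does not hold.

(⇐) This fails: m = 43 satisfies both congruences on the right (43 ≡ 3 mod 8 and 43 ≡ 10 mod 11) yet 43 ≡ 43 (mod 88), not 57.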